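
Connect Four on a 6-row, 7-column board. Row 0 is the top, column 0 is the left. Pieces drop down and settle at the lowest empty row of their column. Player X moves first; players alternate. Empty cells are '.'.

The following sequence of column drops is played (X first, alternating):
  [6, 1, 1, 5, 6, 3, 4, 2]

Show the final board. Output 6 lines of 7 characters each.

Answer: .......
.......
.......
.......
.X....X
.OOOXOX

Derivation:
Move 1: X drops in col 6, lands at row 5
Move 2: O drops in col 1, lands at row 5
Move 3: X drops in col 1, lands at row 4
Move 4: O drops in col 5, lands at row 5
Move 5: X drops in col 6, lands at row 4
Move 6: O drops in col 3, lands at row 5
Move 7: X drops in col 4, lands at row 5
Move 8: O drops in col 2, lands at row 5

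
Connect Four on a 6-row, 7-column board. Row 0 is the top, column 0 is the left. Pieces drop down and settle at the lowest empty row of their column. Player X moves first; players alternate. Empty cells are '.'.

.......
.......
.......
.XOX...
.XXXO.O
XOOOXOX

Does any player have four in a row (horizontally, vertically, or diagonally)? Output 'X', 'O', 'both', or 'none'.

none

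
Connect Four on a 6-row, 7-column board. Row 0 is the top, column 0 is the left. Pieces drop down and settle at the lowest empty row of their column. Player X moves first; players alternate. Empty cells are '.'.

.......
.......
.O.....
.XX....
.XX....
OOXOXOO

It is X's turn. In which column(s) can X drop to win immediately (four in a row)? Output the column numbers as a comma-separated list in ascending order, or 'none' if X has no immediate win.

col 0: drop X → no win
col 1: drop X → no win
col 2: drop X → WIN!
col 3: drop X → no win
col 4: drop X → no win
col 5: drop X → no win
col 6: drop X → no win

Answer: 2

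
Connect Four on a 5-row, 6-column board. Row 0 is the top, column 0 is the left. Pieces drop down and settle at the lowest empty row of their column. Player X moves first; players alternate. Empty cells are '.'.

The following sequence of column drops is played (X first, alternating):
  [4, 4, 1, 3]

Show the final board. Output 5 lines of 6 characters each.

Answer: ......
......
......
....O.
.X.OX.

Derivation:
Move 1: X drops in col 4, lands at row 4
Move 2: O drops in col 4, lands at row 3
Move 3: X drops in col 1, lands at row 4
Move 4: O drops in col 3, lands at row 4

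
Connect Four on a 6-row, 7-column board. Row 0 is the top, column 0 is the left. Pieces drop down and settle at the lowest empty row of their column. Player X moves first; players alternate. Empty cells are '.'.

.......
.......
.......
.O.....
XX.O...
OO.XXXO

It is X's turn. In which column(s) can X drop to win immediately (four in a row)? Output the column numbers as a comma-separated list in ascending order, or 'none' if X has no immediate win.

Answer: 2

Derivation:
col 0: drop X → no win
col 1: drop X → no win
col 2: drop X → WIN!
col 3: drop X → no win
col 4: drop X → no win
col 5: drop X → no win
col 6: drop X → no win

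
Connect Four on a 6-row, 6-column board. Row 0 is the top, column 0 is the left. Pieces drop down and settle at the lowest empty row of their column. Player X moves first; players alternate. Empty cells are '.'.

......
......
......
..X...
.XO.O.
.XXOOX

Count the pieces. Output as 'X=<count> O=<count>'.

X=5 O=4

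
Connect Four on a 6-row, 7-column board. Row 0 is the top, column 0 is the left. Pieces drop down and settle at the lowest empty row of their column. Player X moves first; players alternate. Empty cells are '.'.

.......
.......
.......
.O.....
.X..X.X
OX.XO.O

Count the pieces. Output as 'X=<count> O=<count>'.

X=5 O=4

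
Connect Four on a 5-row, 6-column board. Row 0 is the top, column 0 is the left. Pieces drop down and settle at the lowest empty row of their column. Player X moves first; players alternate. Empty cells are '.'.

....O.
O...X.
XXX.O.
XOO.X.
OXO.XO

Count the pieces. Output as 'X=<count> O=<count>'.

X=8 O=8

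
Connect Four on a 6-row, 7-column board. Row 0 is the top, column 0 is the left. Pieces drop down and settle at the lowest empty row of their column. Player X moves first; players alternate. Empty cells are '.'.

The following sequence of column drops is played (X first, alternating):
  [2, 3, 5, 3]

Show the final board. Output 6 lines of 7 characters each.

Move 1: X drops in col 2, lands at row 5
Move 2: O drops in col 3, lands at row 5
Move 3: X drops in col 5, lands at row 5
Move 4: O drops in col 3, lands at row 4

Answer: .......
.......
.......
.......
...O...
..XO.X.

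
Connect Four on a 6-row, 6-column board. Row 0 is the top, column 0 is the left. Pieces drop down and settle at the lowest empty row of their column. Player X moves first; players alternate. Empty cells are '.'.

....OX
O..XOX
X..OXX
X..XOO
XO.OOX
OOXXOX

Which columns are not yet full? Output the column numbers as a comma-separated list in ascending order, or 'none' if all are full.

col 0: top cell = '.' → open
col 1: top cell = '.' → open
col 2: top cell = '.' → open
col 3: top cell = '.' → open
col 4: top cell = 'O' → FULL
col 5: top cell = 'X' → FULL

Answer: 0,1,2,3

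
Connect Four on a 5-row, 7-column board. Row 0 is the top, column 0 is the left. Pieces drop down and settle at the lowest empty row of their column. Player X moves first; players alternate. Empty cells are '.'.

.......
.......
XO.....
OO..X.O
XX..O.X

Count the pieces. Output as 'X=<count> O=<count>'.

X=5 O=5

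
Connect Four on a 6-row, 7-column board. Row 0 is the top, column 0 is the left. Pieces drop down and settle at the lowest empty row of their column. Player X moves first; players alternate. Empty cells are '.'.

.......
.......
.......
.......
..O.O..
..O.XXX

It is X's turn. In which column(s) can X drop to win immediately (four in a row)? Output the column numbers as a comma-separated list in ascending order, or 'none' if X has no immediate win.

Answer: 3

Derivation:
col 0: drop X → no win
col 1: drop X → no win
col 2: drop X → no win
col 3: drop X → WIN!
col 4: drop X → no win
col 5: drop X → no win
col 6: drop X → no win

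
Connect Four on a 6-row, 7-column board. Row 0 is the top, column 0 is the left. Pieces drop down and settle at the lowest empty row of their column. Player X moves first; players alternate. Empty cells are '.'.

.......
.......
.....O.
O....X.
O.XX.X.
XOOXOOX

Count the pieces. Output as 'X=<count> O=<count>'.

X=7 O=7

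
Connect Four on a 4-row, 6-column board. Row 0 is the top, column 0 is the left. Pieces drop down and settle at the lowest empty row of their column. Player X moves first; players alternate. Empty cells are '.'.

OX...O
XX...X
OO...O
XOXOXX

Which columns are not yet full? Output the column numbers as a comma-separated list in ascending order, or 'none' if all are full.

col 0: top cell = 'O' → FULL
col 1: top cell = 'X' → FULL
col 2: top cell = '.' → open
col 3: top cell = '.' → open
col 4: top cell = '.' → open
col 5: top cell = 'O' → FULL

Answer: 2,3,4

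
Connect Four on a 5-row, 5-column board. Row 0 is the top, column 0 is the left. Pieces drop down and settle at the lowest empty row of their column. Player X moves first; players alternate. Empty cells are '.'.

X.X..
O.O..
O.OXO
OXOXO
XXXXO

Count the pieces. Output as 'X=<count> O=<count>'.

X=9 O=9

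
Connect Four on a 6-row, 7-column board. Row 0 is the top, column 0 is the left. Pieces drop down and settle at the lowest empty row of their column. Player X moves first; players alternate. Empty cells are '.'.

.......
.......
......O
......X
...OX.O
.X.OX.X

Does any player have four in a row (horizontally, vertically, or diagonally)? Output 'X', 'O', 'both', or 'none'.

none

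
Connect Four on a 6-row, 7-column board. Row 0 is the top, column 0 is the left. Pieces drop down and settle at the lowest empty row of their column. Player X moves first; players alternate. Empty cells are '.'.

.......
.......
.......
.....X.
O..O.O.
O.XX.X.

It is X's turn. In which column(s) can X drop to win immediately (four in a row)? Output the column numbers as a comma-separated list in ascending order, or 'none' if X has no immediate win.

Answer: 4

Derivation:
col 0: drop X → no win
col 1: drop X → no win
col 2: drop X → no win
col 3: drop X → no win
col 4: drop X → WIN!
col 5: drop X → no win
col 6: drop X → no win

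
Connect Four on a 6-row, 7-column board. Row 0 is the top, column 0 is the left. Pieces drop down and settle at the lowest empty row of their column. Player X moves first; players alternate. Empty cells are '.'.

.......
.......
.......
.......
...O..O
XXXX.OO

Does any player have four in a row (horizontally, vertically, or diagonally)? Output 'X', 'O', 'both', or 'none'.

X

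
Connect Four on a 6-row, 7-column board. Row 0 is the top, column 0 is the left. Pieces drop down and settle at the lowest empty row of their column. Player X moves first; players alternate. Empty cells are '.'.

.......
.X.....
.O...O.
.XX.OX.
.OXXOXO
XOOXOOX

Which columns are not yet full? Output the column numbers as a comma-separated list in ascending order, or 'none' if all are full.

col 0: top cell = '.' → open
col 1: top cell = '.' → open
col 2: top cell = '.' → open
col 3: top cell = '.' → open
col 4: top cell = '.' → open
col 5: top cell = '.' → open
col 6: top cell = '.' → open

Answer: 0,1,2,3,4,5,6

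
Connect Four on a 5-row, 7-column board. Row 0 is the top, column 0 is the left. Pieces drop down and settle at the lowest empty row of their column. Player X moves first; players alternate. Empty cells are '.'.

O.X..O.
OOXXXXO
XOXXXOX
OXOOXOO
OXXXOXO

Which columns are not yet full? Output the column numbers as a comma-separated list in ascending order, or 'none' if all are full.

col 0: top cell = 'O' → FULL
col 1: top cell = '.' → open
col 2: top cell = 'X' → FULL
col 3: top cell = '.' → open
col 4: top cell = '.' → open
col 5: top cell = 'O' → FULL
col 6: top cell = '.' → open

Answer: 1,3,4,6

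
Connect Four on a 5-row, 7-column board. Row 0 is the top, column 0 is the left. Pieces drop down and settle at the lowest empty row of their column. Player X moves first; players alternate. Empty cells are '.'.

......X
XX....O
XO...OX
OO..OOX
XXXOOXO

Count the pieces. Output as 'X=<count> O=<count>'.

X=10 O=10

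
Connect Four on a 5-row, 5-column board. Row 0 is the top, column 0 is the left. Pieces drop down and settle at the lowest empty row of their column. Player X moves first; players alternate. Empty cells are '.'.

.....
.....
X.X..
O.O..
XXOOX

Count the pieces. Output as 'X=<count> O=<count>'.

X=5 O=4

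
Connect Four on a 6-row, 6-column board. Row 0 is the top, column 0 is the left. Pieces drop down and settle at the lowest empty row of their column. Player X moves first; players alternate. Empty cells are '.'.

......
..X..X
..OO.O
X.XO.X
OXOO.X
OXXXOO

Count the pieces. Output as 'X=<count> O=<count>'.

X=10 O=10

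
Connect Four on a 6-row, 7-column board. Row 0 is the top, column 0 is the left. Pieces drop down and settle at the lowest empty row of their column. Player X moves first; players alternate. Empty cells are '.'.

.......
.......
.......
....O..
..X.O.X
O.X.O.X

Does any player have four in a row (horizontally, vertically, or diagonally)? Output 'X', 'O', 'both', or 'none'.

none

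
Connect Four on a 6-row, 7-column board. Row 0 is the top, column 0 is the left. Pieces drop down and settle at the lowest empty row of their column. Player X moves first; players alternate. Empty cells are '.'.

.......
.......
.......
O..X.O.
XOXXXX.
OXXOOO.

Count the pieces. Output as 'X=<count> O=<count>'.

X=8 O=7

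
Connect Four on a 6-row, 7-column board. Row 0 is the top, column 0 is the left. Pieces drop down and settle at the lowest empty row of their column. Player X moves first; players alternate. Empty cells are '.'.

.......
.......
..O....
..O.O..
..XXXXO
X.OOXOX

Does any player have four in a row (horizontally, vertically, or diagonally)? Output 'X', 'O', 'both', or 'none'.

X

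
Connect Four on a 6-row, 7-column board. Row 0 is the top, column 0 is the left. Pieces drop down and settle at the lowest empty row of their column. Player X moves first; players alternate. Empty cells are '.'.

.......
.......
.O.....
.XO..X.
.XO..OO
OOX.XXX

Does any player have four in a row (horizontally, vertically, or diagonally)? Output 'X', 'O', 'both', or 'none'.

none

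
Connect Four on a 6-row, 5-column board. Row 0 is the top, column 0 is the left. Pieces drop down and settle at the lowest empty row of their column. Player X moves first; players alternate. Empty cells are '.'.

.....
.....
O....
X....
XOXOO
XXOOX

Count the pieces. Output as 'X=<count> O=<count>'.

X=6 O=6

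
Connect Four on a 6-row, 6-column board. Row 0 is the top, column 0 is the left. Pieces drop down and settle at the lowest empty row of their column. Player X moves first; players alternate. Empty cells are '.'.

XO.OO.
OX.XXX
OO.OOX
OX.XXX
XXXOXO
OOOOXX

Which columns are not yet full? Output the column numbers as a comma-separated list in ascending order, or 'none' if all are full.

Answer: 2,5

Derivation:
col 0: top cell = 'X' → FULL
col 1: top cell = 'O' → FULL
col 2: top cell = '.' → open
col 3: top cell = 'O' → FULL
col 4: top cell = 'O' → FULL
col 5: top cell = '.' → open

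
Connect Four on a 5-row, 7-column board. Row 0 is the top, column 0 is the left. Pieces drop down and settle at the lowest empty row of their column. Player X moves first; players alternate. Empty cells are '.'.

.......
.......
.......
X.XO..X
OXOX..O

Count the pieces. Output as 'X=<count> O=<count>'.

X=5 O=4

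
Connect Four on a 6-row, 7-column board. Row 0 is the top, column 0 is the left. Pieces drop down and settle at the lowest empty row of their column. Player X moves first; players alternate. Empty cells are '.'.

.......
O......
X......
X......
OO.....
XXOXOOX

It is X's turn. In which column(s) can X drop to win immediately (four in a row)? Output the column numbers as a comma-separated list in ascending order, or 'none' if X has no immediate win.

Answer: none

Derivation:
col 0: drop X → no win
col 1: drop X → no win
col 2: drop X → no win
col 3: drop X → no win
col 4: drop X → no win
col 5: drop X → no win
col 6: drop X → no win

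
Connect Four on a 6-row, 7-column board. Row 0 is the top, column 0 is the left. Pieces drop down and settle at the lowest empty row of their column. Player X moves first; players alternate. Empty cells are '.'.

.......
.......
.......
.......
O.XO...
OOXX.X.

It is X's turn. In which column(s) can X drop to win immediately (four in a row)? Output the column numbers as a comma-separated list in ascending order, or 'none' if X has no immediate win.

col 0: drop X → no win
col 1: drop X → no win
col 2: drop X → no win
col 3: drop X → no win
col 4: drop X → WIN!
col 5: drop X → no win
col 6: drop X → no win

Answer: 4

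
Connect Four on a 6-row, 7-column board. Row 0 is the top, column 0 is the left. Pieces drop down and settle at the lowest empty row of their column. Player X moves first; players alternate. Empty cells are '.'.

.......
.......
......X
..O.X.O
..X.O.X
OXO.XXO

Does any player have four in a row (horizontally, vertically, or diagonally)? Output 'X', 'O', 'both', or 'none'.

none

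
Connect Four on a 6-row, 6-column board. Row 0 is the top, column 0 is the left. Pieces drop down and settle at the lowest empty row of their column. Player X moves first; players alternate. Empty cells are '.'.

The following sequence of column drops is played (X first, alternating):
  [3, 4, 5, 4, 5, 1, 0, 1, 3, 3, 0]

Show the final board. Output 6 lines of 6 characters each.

Move 1: X drops in col 3, lands at row 5
Move 2: O drops in col 4, lands at row 5
Move 3: X drops in col 5, lands at row 5
Move 4: O drops in col 4, lands at row 4
Move 5: X drops in col 5, lands at row 4
Move 6: O drops in col 1, lands at row 5
Move 7: X drops in col 0, lands at row 5
Move 8: O drops in col 1, lands at row 4
Move 9: X drops in col 3, lands at row 4
Move 10: O drops in col 3, lands at row 3
Move 11: X drops in col 0, lands at row 4

Answer: ......
......
......
...O..
XO.XOX
XO.XOX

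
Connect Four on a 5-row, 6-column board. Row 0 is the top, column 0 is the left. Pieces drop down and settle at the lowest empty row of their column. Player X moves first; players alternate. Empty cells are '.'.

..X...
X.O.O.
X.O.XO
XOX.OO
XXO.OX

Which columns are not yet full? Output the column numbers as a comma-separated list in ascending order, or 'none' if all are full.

col 0: top cell = '.' → open
col 1: top cell = '.' → open
col 2: top cell = 'X' → FULL
col 3: top cell = '.' → open
col 4: top cell = '.' → open
col 5: top cell = '.' → open

Answer: 0,1,3,4,5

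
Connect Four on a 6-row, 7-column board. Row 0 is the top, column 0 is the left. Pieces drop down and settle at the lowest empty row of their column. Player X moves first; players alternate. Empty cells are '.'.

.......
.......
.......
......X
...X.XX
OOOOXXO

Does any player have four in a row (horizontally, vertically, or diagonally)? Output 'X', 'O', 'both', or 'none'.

O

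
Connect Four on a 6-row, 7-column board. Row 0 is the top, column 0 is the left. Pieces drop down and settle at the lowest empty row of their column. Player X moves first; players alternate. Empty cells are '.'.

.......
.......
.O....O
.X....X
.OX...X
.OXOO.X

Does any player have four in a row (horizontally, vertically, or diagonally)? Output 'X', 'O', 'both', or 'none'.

none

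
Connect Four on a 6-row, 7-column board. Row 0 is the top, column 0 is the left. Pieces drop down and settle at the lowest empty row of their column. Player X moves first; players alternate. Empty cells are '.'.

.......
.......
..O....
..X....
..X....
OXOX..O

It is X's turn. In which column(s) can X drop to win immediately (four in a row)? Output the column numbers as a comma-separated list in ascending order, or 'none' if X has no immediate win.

col 0: drop X → no win
col 1: drop X → no win
col 2: drop X → no win
col 3: drop X → no win
col 4: drop X → no win
col 5: drop X → no win
col 6: drop X → no win

Answer: none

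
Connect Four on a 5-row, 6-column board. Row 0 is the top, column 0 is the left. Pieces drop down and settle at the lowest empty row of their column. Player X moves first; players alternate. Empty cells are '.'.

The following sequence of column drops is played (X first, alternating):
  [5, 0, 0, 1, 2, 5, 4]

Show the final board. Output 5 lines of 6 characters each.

Move 1: X drops in col 5, lands at row 4
Move 2: O drops in col 0, lands at row 4
Move 3: X drops in col 0, lands at row 3
Move 4: O drops in col 1, lands at row 4
Move 5: X drops in col 2, lands at row 4
Move 6: O drops in col 5, lands at row 3
Move 7: X drops in col 4, lands at row 4

Answer: ......
......
......
X....O
OOX.XX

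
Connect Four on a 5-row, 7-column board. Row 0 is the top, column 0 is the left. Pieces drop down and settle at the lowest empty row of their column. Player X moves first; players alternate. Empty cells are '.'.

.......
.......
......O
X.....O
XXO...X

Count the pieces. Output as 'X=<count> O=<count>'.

X=4 O=3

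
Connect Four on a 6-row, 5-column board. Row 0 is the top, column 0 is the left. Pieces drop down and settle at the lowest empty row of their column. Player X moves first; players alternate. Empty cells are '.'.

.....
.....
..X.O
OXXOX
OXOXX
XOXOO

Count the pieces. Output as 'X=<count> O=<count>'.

X=9 O=8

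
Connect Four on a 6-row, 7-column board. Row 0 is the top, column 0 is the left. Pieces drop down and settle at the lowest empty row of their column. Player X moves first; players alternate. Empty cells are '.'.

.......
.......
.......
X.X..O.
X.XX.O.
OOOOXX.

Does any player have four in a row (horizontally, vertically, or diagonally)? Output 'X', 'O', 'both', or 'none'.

O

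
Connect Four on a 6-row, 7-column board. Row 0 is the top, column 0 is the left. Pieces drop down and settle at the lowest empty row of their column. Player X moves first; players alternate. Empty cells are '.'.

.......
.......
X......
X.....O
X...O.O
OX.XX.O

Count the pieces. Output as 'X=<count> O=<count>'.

X=6 O=5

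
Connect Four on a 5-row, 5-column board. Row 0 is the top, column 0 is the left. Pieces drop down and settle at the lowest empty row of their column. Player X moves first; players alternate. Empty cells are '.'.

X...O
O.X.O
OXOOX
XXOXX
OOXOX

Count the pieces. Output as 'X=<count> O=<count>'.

X=10 O=10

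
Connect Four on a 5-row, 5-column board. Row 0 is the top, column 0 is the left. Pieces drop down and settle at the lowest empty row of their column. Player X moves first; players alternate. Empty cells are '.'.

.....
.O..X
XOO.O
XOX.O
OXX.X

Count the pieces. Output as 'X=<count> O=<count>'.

X=7 O=7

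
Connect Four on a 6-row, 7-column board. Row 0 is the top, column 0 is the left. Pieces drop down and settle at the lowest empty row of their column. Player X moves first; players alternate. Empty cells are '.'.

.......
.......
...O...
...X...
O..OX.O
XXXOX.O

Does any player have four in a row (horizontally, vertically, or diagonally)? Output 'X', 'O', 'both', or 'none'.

none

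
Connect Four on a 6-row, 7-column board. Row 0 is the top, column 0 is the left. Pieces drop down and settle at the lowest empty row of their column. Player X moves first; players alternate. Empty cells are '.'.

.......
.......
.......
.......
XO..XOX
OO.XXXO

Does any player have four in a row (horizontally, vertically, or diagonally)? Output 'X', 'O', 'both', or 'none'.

none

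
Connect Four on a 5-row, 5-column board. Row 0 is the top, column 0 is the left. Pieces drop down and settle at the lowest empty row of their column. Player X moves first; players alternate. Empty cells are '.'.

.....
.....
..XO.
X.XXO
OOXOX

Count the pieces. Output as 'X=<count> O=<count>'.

X=6 O=5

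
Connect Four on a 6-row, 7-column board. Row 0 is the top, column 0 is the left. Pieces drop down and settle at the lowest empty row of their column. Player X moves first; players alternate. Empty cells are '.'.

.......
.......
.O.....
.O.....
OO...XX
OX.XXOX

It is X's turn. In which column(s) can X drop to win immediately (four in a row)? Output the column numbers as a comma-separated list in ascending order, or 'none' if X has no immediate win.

col 0: drop X → no win
col 1: drop X → no win
col 2: drop X → WIN!
col 3: drop X → no win
col 4: drop X → no win
col 5: drop X → no win
col 6: drop X → no win

Answer: 2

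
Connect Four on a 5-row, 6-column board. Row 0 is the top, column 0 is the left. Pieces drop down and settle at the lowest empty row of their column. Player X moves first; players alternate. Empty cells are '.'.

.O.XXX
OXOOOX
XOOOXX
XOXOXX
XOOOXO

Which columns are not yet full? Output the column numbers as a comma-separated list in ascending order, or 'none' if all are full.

Answer: 0,2

Derivation:
col 0: top cell = '.' → open
col 1: top cell = 'O' → FULL
col 2: top cell = '.' → open
col 3: top cell = 'X' → FULL
col 4: top cell = 'X' → FULL
col 5: top cell = 'X' → FULL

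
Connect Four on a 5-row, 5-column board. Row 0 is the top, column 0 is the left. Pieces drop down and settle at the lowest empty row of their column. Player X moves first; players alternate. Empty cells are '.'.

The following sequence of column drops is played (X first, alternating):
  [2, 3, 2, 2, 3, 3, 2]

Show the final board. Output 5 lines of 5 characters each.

Answer: .....
..X..
..OO.
..XX.
..XO.

Derivation:
Move 1: X drops in col 2, lands at row 4
Move 2: O drops in col 3, lands at row 4
Move 3: X drops in col 2, lands at row 3
Move 4: O drops in col 2, lands at row 2
Move 5: X drops in col 3, lands at row 3
Move 6: O drops in col 3, lands at row 2
Move 7: X drops in col 2, lands at row 1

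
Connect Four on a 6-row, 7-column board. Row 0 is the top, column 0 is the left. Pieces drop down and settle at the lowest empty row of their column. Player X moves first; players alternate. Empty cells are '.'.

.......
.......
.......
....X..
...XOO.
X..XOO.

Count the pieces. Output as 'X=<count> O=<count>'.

X=4 O=4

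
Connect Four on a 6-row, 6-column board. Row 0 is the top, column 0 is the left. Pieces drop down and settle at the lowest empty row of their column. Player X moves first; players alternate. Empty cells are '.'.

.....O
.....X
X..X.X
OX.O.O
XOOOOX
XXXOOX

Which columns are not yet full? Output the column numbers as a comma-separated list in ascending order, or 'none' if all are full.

col 0: top cell = '.' → open
col 1: top cell = '.' → open
col 2: top cell = '.' → open
col 3: top cell = '.' → open
col 4: top cell = '.' → open
col 5: top cell = 'O' → FULL

Answer: 0,1,2,3,4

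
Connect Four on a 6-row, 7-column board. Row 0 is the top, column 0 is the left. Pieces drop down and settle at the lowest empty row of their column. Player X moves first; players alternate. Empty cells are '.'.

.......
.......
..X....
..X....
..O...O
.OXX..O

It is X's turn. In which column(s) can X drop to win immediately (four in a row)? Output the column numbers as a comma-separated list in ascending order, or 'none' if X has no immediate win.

Answer: none

Derivation:
col 0: drop X → no win
col 1: drop X → no win
col 2: drop X → no win
col 3: drop X → no win
col 4: drop X → no win
col 5: drop X → no win
col 6: drop X → no win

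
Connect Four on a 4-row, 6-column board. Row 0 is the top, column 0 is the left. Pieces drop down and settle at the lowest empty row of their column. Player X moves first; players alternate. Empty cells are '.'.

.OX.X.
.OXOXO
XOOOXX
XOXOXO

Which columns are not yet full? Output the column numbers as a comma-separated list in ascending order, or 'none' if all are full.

col 0: top cell = '.' → open
col 1: top cell = 'O' → FULL
col 2: top cell = 'X' → FULL
col 3: top cell = '.' → open
col 4: top cell = 'X' → FULL
col 5: top cell = '.' → open

Answer: 0,3,5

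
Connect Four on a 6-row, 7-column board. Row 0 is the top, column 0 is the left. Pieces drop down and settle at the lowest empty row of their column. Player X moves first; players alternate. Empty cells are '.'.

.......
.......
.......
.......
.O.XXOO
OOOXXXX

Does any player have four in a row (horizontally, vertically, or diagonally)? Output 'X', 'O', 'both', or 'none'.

X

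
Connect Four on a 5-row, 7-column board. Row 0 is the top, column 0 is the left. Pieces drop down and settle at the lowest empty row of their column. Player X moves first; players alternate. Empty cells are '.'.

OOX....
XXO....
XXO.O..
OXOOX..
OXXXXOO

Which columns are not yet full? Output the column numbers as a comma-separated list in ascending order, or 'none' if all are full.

col 0: top cell = 'O' → FULL
col 1: top cell = 'O' → FULL
col 2: top cell = 'X' → FULL
col 3: top cell = '.' → open
col 4: top cell = '.' → open
col 5: top cell = '.' → open
col 6: top cell = '.' → open

Answer: 3,4,5,6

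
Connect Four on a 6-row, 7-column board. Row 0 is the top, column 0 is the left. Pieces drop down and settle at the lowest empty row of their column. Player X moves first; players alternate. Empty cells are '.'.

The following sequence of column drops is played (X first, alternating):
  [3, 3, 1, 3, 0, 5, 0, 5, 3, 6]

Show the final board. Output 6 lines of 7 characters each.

Answer: .......
.......
...X...
...O...
X..O.O.
XX.X.OO

Derivation:
Move 1: X drops in col 3, lands at row 5
Move 2: O drops in col 3, lands at row 4
Move 3: X drops in col 1, lands at row 5
Move 4: O drops in col 3, lands at row 3
Move 5: X drops in col 0, lands at row 5
Move 6: O drops in col 5, lands at row 5
Move 7: X drops in col 0, lands at row 4
Move 8: O drops in col 5, lands at row 4
Move 9: X drops in col 3, lands at row 2
Move 10: O drops in col 6, lands at row 5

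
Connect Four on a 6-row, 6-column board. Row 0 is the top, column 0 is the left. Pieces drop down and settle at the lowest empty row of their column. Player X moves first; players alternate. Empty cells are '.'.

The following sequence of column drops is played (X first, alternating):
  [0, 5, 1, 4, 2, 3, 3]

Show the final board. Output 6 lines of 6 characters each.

Answer: ......
......
......
......
...X..
XXXOOO

Derivation:
Move 1: X drops in col 0, lands at row 5
Move 2: O drops in col 5, lands at row 5
Move 3: X drops in col 1, lands at row 5
Move 4: O drops in col 4, lands at row 5
Move 5: X drops in col 2, lands at row 5
Move 6: O drops in col 3, lands at row 5
Move 7: X drops in col 3, lands at row 4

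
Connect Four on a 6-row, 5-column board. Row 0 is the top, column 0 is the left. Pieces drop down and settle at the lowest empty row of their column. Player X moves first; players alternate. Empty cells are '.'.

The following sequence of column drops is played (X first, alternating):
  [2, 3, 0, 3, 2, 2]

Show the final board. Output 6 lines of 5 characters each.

Answer: .....
.....
.....
..O..
..XO.
X.XO.

Derivation:
Move 1: X drops in col 2, lands at row 5
Move 2: O drops in col 3, lands at row 5
Move 3: X drops in col 0, lands at row 5
Move 4: O drops in col 3, lands at row 4
Move 5: X drops in col 2, lands at row 4
Move 6: O drops in col 2, lands at row 3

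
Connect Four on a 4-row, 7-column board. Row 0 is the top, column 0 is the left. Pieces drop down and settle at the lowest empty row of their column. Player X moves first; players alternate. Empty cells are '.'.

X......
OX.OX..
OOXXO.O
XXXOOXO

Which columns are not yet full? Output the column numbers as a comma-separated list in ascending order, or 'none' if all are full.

Answer: 1,2,3,4,5,6

Derivation:
col 0: top cell = 'X' → FULL
col 1: top cell = '.' → open
col 2: top cell = '.' → open
col 3: top cell = '.' → open
col 4: top cell = '.' → open
col 5: top cell = '.' → open
col 6: top cell = '.' → open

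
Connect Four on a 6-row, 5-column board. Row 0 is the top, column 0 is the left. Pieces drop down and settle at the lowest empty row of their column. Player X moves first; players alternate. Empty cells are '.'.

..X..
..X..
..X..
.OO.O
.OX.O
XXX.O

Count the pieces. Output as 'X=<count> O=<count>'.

X=7 O=6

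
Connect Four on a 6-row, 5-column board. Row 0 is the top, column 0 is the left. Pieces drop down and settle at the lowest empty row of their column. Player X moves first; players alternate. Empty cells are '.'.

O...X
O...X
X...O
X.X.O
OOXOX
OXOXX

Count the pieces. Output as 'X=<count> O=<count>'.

X=10 O=9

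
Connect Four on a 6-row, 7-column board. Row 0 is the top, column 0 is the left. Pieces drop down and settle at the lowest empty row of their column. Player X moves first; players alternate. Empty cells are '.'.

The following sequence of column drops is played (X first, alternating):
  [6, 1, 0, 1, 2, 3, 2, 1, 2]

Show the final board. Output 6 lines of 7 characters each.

Answer: .......
.......
.......
.OX....
.OX....
XOXO..X

Derivation:
Move 1: X drops in col 6, lands at row 5
Move 2: O drops in col 1, lands at row 5
Move 3: X drops in col 0, lands at row 5
Move 4: O drops in col 1, lands at row 4
Move 5: X drops in col 2, lands at row 5
Move 6: O drops in col 3, lands at row 5
Move 7: X drops in col 2, lands at row 4
Move 8: O drops in col 1, lands at row 3
Move 9: X drops in col 2, lands at row 3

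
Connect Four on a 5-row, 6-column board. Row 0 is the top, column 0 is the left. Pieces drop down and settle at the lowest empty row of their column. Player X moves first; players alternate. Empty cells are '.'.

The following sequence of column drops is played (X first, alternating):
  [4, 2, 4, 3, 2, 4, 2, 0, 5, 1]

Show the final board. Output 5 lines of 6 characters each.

Answer: ......
......
..X.O.
..X.X.
OOOOXX

Derivation:
Move 1: X drops in col 4, lands at row 4
Move 2: O drops in col 2, lands at row 4
Move 3: X drops in col 4, lands at row 3
Move 4: O drops in col 3, lands at row 4
Move 5: X drops in col 2, lands at row 3
Move 6: O drops in col 4, lands at row 2
Move 7: X drops in col 2, lands at row 2
Move 8: O drops in col 0, lands at row 4
Move 9: X drops in col 5, lands at row 4
Move 10: O drops in col 1, lands at row 4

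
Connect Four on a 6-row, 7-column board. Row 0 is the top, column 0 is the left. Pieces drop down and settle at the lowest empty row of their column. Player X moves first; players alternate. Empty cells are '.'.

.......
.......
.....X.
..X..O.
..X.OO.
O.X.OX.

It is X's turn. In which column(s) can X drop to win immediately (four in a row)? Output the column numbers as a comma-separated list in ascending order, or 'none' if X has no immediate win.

Answer: 2

Derivation:
col 0: drop X → no win
col 1: drop X → no win
col 2: drop X → WIN!
col 3: drop X → no win
col 4: drop X → no win
col 5: drop X → no win
col 6: drop X → no win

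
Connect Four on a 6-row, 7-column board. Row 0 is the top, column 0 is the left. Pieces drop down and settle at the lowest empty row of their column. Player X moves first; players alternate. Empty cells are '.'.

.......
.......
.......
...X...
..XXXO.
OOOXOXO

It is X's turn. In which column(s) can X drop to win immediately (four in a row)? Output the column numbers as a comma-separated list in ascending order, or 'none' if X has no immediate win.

col 0: drop X → no win
col 1: drop X → WIN!
col 2: drop X → no win
col 3: drop X → WIN!
col 4: drop X → no win
col 5: drop X → no win
col 6: drop X → no win

Answer: 1,3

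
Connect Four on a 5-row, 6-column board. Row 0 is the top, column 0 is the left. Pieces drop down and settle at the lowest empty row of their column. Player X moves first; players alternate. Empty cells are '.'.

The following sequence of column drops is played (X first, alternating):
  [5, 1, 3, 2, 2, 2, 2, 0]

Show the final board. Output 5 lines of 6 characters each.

Move 1: X drops in col 5, lands at row 4
Move 2: O drops in col 1, lands at row 4
Move 3: X drops in col 3, lands at row 4
Move 4: O drops in col 2, lands at row 4
Move 5: X drops in col 2, lands at row 3
Move 6: O drops in col 2, lands at row 2
Move 7: X drops in col 2, lands at row 1
Move 8: O drops in col 0, lands at row 4

Answer: ......
..X...
..O...
..X...
OOOX.X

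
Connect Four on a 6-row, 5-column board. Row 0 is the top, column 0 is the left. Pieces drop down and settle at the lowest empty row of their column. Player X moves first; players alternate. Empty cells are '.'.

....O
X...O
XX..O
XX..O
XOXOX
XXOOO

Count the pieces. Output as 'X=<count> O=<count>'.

X=10 O=9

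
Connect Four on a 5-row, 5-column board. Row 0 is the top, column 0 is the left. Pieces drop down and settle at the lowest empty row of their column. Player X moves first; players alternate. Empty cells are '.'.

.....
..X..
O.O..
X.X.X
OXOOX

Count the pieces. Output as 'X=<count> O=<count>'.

X=6 O=5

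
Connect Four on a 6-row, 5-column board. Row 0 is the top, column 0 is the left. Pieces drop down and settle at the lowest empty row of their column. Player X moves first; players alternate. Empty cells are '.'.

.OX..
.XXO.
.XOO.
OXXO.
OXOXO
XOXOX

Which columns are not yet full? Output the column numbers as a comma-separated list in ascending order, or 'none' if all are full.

Answer: 0,3,4

Derivation:
col 0: top cell = '.' → open
col 1: top cell = 'O' → FULL
col 2: top cell = 'X' → FULL
col 3: top cell = '.' → open
col 4: top cell = '.' → open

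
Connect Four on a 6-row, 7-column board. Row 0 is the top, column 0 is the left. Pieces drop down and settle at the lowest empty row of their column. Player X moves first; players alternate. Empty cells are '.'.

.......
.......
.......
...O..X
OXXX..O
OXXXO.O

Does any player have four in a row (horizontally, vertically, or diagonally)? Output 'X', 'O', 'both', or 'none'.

none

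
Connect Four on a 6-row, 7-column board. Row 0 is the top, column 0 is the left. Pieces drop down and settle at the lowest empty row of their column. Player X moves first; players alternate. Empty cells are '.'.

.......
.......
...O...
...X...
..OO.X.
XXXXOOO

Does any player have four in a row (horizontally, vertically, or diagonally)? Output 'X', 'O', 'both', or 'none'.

X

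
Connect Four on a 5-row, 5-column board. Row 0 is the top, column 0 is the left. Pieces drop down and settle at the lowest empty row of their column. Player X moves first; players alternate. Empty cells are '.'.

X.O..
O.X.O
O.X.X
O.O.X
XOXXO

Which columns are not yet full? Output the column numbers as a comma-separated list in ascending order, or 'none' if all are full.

Answer: 1,3,4

Derivation:
col 0: top cell = 'X' → FULL
col 1: top cell = '.' → open
col 2: top cell = 'O' → FULL
col 3: top cell = '.' → open
col 4: top cell = '.' → open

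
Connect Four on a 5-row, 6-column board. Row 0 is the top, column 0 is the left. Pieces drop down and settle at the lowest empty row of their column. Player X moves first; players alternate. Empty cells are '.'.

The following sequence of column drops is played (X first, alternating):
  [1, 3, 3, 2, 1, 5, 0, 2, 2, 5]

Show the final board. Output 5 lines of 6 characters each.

Answer: ......
......
..X...
.XOX.O
XXOO.O

Derivation:
Move 1: X drops in col 1, lands at row 4
Move 2: O drops in col 3, lands at row 4
Move 3: X drops in col 3, lands at row 3
Move 4: O drops in col 2, lands at row 4
Move 5: X drops in col 1, lands at row 3
Move 6: O drops in col 5, lands at row 4
Move 7: X drops in col 0, lands at row 4
Move 8: O drops in col 2, lands at row 3
Move 9: X drops in col 2, lands at row 2
Move 10: O drops in col 5, lands at row 3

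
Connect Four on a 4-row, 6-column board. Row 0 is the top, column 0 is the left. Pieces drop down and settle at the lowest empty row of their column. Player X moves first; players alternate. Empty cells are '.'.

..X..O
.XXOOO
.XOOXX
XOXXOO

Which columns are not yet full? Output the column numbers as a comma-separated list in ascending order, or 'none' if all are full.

col 0: top cell = '.' → open
col 1: top cell = '.' → open
col 2: top cell = 'X' → FULL
col 3: top cell = '.' → open
col 4: top cell = '.' → open
col 5: top cell = 'O' → FULL

Answer: 0,1,3,4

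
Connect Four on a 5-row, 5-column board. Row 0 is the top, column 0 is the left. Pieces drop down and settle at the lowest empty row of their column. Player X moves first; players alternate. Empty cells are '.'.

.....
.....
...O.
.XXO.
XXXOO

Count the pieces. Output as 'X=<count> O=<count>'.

X=5 O=4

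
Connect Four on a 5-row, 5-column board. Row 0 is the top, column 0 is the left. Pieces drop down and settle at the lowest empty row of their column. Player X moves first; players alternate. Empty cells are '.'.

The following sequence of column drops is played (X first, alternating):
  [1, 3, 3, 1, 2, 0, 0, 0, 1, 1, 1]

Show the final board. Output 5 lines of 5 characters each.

Move 1: X drops in col 1, lands at row 4
Move 2: O drops in col 3, lands at row 4
Move 3: X drops in col 3, lands at row 3
Move 4: O drops in col 1, lands at row 3
Move 5: X drops in col 2, lands at row 4
Move 6: O drops in col 0, lands at row 4
Move 7: X drops in col 0, lands at row 3
Move 8: O drops in col 0, lands at row 2
Move 9: X drops in col 1, lands at row 2
Move 10: O drops in col 1, lands at row 1
Move 11: X drops in col 1, lands at row 0

Answer: .X...
.O...
OX...
XO.X.
OXXO.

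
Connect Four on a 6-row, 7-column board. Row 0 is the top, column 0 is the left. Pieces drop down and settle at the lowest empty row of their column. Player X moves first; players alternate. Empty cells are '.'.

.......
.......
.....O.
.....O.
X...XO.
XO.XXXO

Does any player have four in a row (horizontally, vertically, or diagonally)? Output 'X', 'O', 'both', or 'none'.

none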